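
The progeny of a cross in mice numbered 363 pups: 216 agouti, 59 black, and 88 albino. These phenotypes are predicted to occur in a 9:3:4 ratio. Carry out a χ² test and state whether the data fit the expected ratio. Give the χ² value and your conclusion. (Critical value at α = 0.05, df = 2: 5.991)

1.973; consistent

Total ratio parts = 16. Expected numbers out of 363:
  agouti: 363 × 9/16 = 204.1875
  black: 363 × 3/16 = 68.0625
  albino: 363 × 4/16 = 90.75
χ² = Σ (O − E)² / E
  agouti: (216 − 204.1875)² / 204.1875 = 0.6834
  black: (59 − 68.0625)² / 68.0625 = 1.2067
  albino: (88 − 90.75)² / 90.75 = 0.0833
χ² = 0.6834 + 1.2067 + 0.0833 = 1.9734 ≈ 1.973
Degrees of freedom = 3 − 1 = 2; critical value at α = 0.05 is 5.991.
Since 1.973 < 5.991, we fail to reject the null hypothesis — the data are consistent with the 9:3:4 ratio.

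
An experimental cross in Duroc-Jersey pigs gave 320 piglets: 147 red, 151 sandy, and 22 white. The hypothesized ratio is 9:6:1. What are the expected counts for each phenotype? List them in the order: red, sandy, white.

180, 120, 20

Under the 9:6:1 hypothesis (Σ ratio = 16, N = 320):
  red: 320 × 9/16 = 180
  sandy: 320 × 6/16 = 120
  white: 320 × 1/16 = 20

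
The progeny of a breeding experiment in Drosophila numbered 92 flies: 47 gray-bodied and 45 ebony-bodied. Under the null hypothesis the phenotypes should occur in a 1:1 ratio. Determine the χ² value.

Total ratio parts = 2. Expected numbers out of 92:
  gray-bodied: 92 × 1/2 = 46
  ebony-bodied: 92 × 1/2 = 46
χ² = Σ (O − E)² / E
  gray-bodied: (47 − 46)² / 46 = 0.0217
  ebony-bodied: (45 − 46)² / 46 = 0.0217
χ² = 0.0217 + 0.0217 = 0.0434 ≈ 0.043

0.043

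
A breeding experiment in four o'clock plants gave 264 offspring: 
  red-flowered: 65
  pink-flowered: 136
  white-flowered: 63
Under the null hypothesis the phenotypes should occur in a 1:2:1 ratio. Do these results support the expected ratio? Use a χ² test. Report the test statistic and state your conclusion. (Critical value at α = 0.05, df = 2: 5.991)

Under the 1:2:1 hypothesis (Σ ratio = 4, N = 264):
  red-flowered: 264 × 1/4 = 66
  pink-flowered: 264 × 2/4 = 132
  white-flowered: 264 × 1/4 = 66
χ² = Σ (O − E)² / E
  red-flowered: (65 − 66)² / 66 = 0.0152
  pink-flowered: (136 − 132)² / 132 = 0.1212
  white-flowered: (63 − 66)² / 66 = 0.1364
χ² = 0.0152 + 0.1212 + 0.1364 = 0.2728 ≈ 0.273
Degrees of freedom = 3 − 1 = 2; critical value at α = 0.05 is 5.991.
Since 0.273 < 5.991, we fail to reject the null hypothesis — the data are consistent with the 1:2:1 ratio.

0.273; consistent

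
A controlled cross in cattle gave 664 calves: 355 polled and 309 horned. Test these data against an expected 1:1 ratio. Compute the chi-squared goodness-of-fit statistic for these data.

3.187

Under the 1:1 hypothesis (Σ ratio = 2, N = 664):
  polled: 664 × 1/2 = 332
  horned: 664 × 1/2 = 332
χ² = Σ (O − E)² / E
  polled: (355 − 332)² / 332 = 1.5934
  horned: (309 − 332)² / 332 = 1.5934
χ² = 1.5934 + 1.5934 = 3.1868 ≈ 3.187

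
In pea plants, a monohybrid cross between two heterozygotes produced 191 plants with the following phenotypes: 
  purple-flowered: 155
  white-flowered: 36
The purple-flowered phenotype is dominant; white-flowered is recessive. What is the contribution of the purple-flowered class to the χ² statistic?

0.964

For a monohybrid cross between heterozygotes with complete dominance, the expected phenotypic ratio is 3:1.
Expected counts for N = 191 under a 3:1 ratio (total parts = 4):
  purple-flowered: 191 × 3/4 = 143.25
  white-flowered: 191 × 1/4 = 47.75
Contribution of purple-flowered: (155 − 143.25)² / 143.25 = 0.9638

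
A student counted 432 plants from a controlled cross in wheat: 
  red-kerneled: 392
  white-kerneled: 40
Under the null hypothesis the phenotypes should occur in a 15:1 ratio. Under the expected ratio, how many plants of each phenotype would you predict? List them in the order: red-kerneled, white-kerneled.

Expected counts for N = 432 under a 15:1 ratio (total parts = 16):
  red-kerneled: 432 × 15/16 = 405
  white-kerneled: 432 × 1/16 = 27

405, 27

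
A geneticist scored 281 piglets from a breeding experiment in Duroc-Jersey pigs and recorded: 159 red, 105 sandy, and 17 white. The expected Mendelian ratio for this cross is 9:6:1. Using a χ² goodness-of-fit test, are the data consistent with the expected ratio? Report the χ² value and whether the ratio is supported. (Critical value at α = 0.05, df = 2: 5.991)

0.025; consistent

Total ratio parts = 16. Expected numbers out of 281:
  red: 281 × 9/16 = 158.0625
  sandy: 281 × 6/16 = 105.375
  white: 281 × 1/16 = 17.5625
χ² = Σ (O − E)² / E
  red: (159 − 158.0625)² / 158.0625 = 0.0056
  sandy: (105 − 105.375)² / 105.375 = 0.0013
  white: (17 − 17.5625)² / 17.5625 = 0.0180
χ² = 0.0056 + 0.0013 + 0.0180 = 0.0249 ≈ 0.025
Degrees of freedom = 3 − 1 = 2; critical value at α = 0.05 is 5.991.
Since 0.025 < 5.991, we fail to reject the null hypothesis — the data are consistent with the 9:6:1 ratio.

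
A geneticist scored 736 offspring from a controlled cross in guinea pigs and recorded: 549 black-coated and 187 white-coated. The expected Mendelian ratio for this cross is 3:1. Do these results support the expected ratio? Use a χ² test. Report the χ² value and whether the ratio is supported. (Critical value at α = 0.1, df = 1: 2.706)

0.065; consistent

Under the 3:1 hypothesis (Σ ratio = 4, N = 736):
  black-coated: 736 × 3/4 = 552
  white-coated: 736 × 1/4 = 184
χ² = Σ (O − E)² / E
  black-coated: (549 − 552)² / 552 = 0.0163
  white-coated: (187 − 184)² / 184 = 0.0489
χ² = 0.0163 + 0.0489 = 0.0652 ≈ 0.065
Degrees of freedom = 2 − 1 = 1; critical value at α = 0.1 is 2.706.
Since 0.065 < 2.706, we fail to reject the null hypothesis — the data are consistent with the 3:1 ratio.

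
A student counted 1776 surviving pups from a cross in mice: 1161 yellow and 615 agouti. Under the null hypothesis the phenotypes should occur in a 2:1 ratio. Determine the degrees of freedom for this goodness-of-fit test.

A goodness-of-fit test with 2 phenotype classes has df = 2 − 1 = 1.

1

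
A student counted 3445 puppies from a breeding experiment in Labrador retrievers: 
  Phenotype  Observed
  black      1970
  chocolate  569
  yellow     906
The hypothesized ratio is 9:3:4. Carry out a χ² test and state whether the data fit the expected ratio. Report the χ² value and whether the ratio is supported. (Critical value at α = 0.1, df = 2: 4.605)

Expected counts for N = 3445 under a 9:3:4 ratio (total parts = 16):
  black: 3445 × 9/16 = 1937.8125
  chocolate: 3445 × 3/16 = 645.9375
  yellow: 3445 × 4/16 = 861.25
χ² = Σ (O − E)² / E
  black: (1970 − 1937.8125)² / 1937.8125 = 0.5346
  chocolate: (569 − 645.9375)² / 645.9375 = 9.1640
  yellow: (906 − 861.25)² / 861.25 = 2.3252
χ² = 0.5346 + 9.1640 + 2.3252 = 12.0238 ≈ 12.024
Degrees of freedom = 3 − 1 = 2; critical value at α = 0.1 is 4.605.
Since 12.024 > 4.605, we reject the null hypothesis — the data do not fit the 9:3:4 ratio.

12.024; not consistent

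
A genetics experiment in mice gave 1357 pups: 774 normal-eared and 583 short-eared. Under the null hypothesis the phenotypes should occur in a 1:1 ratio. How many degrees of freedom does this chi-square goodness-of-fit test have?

A goodness-of-fit test with 2 phenotype classes has df = 2 − 1 = 1.

1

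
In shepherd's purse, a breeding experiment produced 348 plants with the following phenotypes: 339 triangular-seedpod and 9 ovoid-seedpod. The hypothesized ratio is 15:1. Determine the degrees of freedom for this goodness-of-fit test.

1

A goodness-of-fit test with 2 phenotype classes has df = 2 − 1 = 1.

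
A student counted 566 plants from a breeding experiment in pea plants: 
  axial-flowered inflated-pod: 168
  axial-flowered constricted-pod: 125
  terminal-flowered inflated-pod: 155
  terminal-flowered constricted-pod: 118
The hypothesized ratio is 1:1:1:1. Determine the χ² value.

Expected counts for N = 566 under a 1:1:1:1 ratio (total parts = 4):
  axial-flowered inflated-pod: 566 × 1/4 = 141.5
  axial-flowered constricted-pod: 566 × 1/4 = 141.5
  terminal-flowered inflated-pod: 566 × 1/4 = 141.5
  terminal-flowered constricted-pod: 566 × 1/4 = 141.5
χ² = Σ (O − E)² / E
  axial-flowered inflated-pod: (168 − 141.5)² / 141.5 = 4.9629
  axial-flowered constricted-pod: (125 − 141.5)² / 141.5 = 1.9240
  terminal-flowered inflated-pod: (155 − 141.5)² / 141.5 = 1.2880
  terminal-flowered constricted-pod: (118 − 141.5)² / 141.5 = 3.9028
χ² = 4.9629 + 1.9240 + 1.2880 + 3.9028 = 12.0777 ≈ 12.078

12.078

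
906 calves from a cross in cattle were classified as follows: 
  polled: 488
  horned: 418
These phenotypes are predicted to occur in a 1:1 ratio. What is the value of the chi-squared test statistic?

Under the 1:1 hypothesis (Σ ratio = 2, N = 906):
  polled: 906 × 1/2 = 453
  horned: 906 × 1/2 = 453
χ² = Σ (O − E)² / E
  polled: (488 − 453)² / 453 = 2.7042
  horned: (418 − 453)² / 453 = 2.7042
χ² = 2.7042 + 2.7042 = 5.4084 ≈ 5.408

5.408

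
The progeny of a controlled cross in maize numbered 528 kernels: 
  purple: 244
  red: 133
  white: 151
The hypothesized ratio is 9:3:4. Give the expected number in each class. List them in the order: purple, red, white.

The 9:3:4 ratio has 16 parts, so with N = 528 the expected counts are:
  purple: 528 × 9/16 = 297
  red: 528 × 3/16 = 99
  white: 528 × 4/16 = 132

297, 99, 132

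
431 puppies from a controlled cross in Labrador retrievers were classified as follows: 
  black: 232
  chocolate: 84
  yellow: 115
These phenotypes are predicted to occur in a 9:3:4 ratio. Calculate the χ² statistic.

1.063

Expected counts for N = 431 under a 9:3:4 ratio (total parts = 16):
  black: 431 × 9/16 = 242.4375
  chocolate: 431 × 3/16 = 80.8125
  yellow: 431 × 4/16 = 107.75
χ² = Σ (O − E)² / E
  black: (232 − 242.4375)² / 242.4375 = 0.4494
  chocolate: (84 − 80.8125)² / 80.8125 = 0.1257
  yellow: (115 − 107.75)² / 107.75 = 0.4878
χ² = 0.4494 + 0.1257 + 0.4878 = 1.0629 ≈ 1.063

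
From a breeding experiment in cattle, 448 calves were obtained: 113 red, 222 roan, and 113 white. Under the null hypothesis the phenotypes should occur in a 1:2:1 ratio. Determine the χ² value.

The 1:2:1 ratio has 4 parts, so with N = 448 the expected counts are:
  red: 448 × 1/4 = 112
  roan: 448 × 2/4 = 224
  white: 448 × 1/4 = 112
χ² = Σ (O − E)² / E
  red: (113 − 112)² / 112 = 0.0089
  roan: (222 − 224)² / 224 = 0.0179
  white: (113 − 112)² / 112 = 0.0089
χ² = 0.0089 + 0.0179 + 0.0089 = 0.0357 ≈ 0.036

0.036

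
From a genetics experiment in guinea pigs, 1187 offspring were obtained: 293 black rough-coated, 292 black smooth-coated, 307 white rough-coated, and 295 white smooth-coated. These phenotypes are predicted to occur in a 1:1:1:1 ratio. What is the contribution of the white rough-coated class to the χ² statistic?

0.354

Under the 1:1:1:1 hypothesis (Σ ratio = 4, N = 1187):
  black rough-coated: 1187 × 1/4 = 296.75
  black smooth-coated: 1187 × 1/4 = 296.75
  white rough-coated: 1187 × 1/4 = 296.75
  white smooth-coated: 1187 × 1/4 = 296.75
Contribution of white rough-coated: (307 − 296.75)² / 296.75 = 0.3540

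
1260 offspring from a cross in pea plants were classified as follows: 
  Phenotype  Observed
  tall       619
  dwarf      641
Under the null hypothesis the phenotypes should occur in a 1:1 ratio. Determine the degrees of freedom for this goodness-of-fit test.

1

A goodness-of-fit test with 2 phenotype classes has df = 2 − 1 = 1.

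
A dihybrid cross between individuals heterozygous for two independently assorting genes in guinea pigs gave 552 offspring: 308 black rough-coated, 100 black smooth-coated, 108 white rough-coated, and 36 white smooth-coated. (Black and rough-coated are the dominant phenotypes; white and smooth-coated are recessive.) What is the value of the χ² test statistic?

0.399

A dihybrid F₂ with independent assortment and complete dominance at both loci gives a 9:3:3:1 phenotypic ratio.
Expected counts for N = 552 under a 9:3:3:1 ratio (total parts = 16):
  black rough-coated: 552 × 9/16 = 310.5
  black smooth-coated: 552 × 3/16 = 103.5
  white rough-coated: 552 × 3/16 = 103.5
  white smooth-coated: 552 × 1/16 = 34.5
χ² = Σ (O − E)² / E
  black rough-coated: (308 − 310.5)² / 310.5 = 0.0201
  black smooth-coated: (100 − 103.5)² / 103.5 = 0.1184
  white rough-coated: (108 − 103.5)² / 103.5 = 0.1957
  white smooth-coated: (36 − 34.5)² / 34.5 = 0.0652
χ² = 0.0201 + 0.1184 + 0.1957 + 0.0652 = 0.3994 ≈ 0.399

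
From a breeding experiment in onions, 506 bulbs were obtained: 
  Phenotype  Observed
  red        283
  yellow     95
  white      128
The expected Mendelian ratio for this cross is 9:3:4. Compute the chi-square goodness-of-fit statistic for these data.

0.027

The 9:3:4 ratio has 16 parts, so with N = 506 the expected counts are:
  red: 506 × 9/16 = 284.625
  yellow: 506 × 3/16 = 94.875
  white: 506 × 4/16 = 126.5
χ² = Σ (O − E)² / E
  red: (283 − 284.625)² / 284.625 = 0.0093
  yellow: (95 − 94.875)² / 94.875 = 0.0002
  white: (128 − 126.5)² / 126.5 = 0.0178
χ² = 0.0093 + 0.0002 + 0.0178 = 0.0273 ≈ 0.027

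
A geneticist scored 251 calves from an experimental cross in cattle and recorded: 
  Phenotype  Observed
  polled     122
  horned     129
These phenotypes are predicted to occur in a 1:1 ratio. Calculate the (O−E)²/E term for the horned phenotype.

Expected counts for N = 251 under a 1:1 ratio (total parts = 2):
  polled: 251 × 1/2 = 125.5
  horned: 251 × 1/2 = 125.5
Contribution of horned: (129 − 125.5)² / 125.5 = 0.0976

0.098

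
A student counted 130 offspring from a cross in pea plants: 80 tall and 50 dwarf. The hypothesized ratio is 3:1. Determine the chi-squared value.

12.564

Total ratio parts = 4. Expected numbers out of 130:
  tall: 130 × 3/4 = 97.5
  dwarf: 130 × 1/4 = 32.5
χ² = Σ (O − E)² / E
  tall: (80 − 97.5)² / 97.5 = 3.1410
  dwarf: (50 − 32.5)² / 32.5 = 9.4231
χ² = 3.1410 + 9.4231 = 12.5641 ≈ 12.564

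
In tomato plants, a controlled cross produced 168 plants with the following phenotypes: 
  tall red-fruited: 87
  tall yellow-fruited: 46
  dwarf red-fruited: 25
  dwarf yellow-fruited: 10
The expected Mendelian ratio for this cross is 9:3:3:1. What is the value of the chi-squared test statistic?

Under the 9:3:3:1 hypothesis (Σ ratio = 16, N = 168):
  tall red-fruited: 168 × 9/16 = 94.5
  tall yellow-fruited: 168 × 3/16 = 31.5
  dwarf red-fruited: 168 × 3/16 = 31.5
  dwarf yellow-fruited: 168 × 1/16 = 10.5
χ² = Σ (O − E)² / E
  tall red-fruited: (87 − 94.5)² / 94.5 = 0.5952
  tall yellow-fruited: (46 − 31.5)² / 31.5 = 6.6746
  dwarf red-fruited: (25 − 31.5)² / 31.5 = 1.3413
  dwarf yellow-fruited: (10 − 10.5)² / 10.5 = 0.0238
χ² = 0.5952 + 6.6746 + 1.3413 + 0.0238 = 8.6349 ≈ 8.635

8.635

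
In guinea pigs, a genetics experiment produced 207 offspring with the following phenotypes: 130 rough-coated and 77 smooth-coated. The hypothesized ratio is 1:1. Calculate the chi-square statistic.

Expected counts for N = 207 under a 1:1 ratio (total parts = 2):
  rough-coated: 207 × 1/2 = 103.5
  smooth-coated: 207 × 1/2 = 103.5
χ² = Σ (O − E)² / E
  rough-coated: (130 − 103.5)² / 103.5 = 6.7850
  smooth-coated: (77 − 103.5)² / 103.5 = 6.7850
χ² = 6.7850 + 6.7850 = 13.570

13.570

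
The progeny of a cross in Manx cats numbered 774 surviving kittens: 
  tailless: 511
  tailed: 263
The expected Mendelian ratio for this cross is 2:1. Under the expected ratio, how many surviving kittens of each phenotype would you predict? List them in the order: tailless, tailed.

516, 258

The 2:1 ratio has 3 parts, so with N = 774 the expected counts are:
  tailless: 774 × 2/3 = 516
  tailed: 774 × 1/3 = 258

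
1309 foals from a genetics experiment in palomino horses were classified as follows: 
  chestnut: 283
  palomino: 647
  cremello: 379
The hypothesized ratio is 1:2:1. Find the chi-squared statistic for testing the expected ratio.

14.253

Under the 1:2:1 hypothesis (Σ ratio = 4, N = 1309):
  chestnut: 1309 × 1/4 = 327.25
  palomino: 1309 × 2/4 = 654.5
  cremello: 1309 × 1/4 = 327.25
χ² = Σ (O − E)² / E
  chestnut: (283 − 327.25)² / 327.25 = 5.9834
  palomino: (647 − 654.5)² / 654.5 = 0.0859
  cremello: (379 − 327.25)² / 327.25 = 8.1835
χ² = 5.9834 + 0.0859 + 8.1835 = 14.2528 ≈ 14.253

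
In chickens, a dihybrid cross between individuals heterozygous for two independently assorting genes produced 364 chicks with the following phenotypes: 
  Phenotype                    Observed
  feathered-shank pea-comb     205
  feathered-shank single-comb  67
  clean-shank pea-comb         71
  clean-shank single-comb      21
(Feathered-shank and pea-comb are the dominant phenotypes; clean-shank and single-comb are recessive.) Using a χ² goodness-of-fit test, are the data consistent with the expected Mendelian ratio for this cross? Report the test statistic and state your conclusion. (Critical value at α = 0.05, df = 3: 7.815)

A dihybrid F₂ with independent assortment and complete dominance at both loci gives a 9:3:3:1 phenotypic ratio.
The 9:3:3:1 ratio has 16 parts, so with N = 364 the expected counts are:
  feathered-shank pea-comb: 364 × 9/16 = 204.75
  feathered-shank single-comb: 364 × 3/16 = 68.25
  clean-shank pea-comb: 364 × 3/16 = 68.25
  clean-shank single-comb: 364 × 1/16 = 22.75
χ² = Σ (O − E)² / E
  feathered-shank pea-comb: (205 − 204.75)² / 204.75 = 0.0003
  feathered-shank single-comb: (67 − 68.25)² / 68.25 = 0.0229
  clean-shank pea-comb: (71 − 68.25)² / 68.25 = 0.1108
  clean-shank single-comb: (21 − 22.75)² / 22.75 = 0.1346
χ² = 0.0003 + 0.0229 + 0.1108 + 0.1346 = 0.2686 ≈ 0.269
Degrees of freedom = 4 − 1 = 3; critical value at α = 0.05 is 7.815.
Since 0.269 < 7.815, we fail to reject the null hypothesis — the data are consistent with the 9:3:3:1 ratio.

0.269; consistent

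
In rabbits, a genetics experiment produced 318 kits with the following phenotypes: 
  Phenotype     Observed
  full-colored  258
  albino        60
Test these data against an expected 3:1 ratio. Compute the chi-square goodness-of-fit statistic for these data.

6.377

Expected counts for N = 318 under a 3:1 ratio (total parts = 4):
  full-colored: 318 × 3/4 = 238.5
  albino: 318 × 1/4 = 79.5
χ² = Σ (O − E)² / E
  full-colored: (258 − 238.5)² / 238.5 = 1.5943
  albino: (60 − 79.5)² / 79.5 = 4.7830
χ² = 1.5943 + 4.7830 = 6.3773 ≈ 6.377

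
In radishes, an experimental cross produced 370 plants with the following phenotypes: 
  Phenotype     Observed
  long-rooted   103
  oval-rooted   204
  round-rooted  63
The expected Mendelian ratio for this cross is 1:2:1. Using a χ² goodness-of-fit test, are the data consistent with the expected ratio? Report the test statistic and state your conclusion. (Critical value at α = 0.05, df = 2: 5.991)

12.551; not consistent

Under the 1:2:1 hypothesis (Σ ratio = 4, N = 370):
  long-rooted: 370 × 1/4 = 92.5
  oval-rooted: 370 × 2/4 = 185
  round-rooted: 370 × 1/4 = 92.5
χ² = Σ (O − E)² / E
  long-rooted: (103 − 92.5)² / 92.5 = 1.1919
  oval-rooted: (204 − 185)² / 185 = 1.9514
  round-rooted: (63 − 92.5)² / 92.5 = 9.4081
χ² = 1.1919 + 1.9514 + 9.4081 = 12.5514 ≈ 12.551
Degrees of freedom = 3 − 1 = 2; critical value at α = 0.05 is 5.991.
Since 12.551 > 5.991, we reject the null hypothesis — the data do not fit the 1:2:1 ratio.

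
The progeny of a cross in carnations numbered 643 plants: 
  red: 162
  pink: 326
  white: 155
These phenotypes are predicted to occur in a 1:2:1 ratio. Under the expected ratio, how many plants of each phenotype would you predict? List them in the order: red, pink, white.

Under the 1:2:1 hypothesis (Σ ratio = 4, N = 643):
  red: 643 × 1/4 = 160.75
  pink: 643 × 2/4 = 321.5
  white: 643 × 1/4 = 160.75

160.75, 321.5, 160.75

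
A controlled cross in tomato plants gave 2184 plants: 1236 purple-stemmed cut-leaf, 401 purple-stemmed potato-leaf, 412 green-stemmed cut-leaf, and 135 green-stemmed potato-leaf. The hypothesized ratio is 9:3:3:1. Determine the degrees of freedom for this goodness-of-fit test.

3

A goodness-of-fit test with 4 phenotype classes has df = 4 − 1 = 3.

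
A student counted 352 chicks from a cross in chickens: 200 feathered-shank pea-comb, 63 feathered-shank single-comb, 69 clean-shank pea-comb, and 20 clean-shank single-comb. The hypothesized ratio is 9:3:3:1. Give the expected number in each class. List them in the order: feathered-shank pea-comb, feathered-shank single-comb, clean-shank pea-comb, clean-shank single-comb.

198, 66, 66, 22

Expected counts for N = 352 under a 9:3:3:1 ratio (total parts = 16):
  feathered-shank pea-comb: 352 × 9/16 = 198
  feathered-shank single-comb: 352 × 3/16 = 66
  clean-shank pea-comb: 352 × 3/16 = 66
  clean-shank single-comb: 352 × 1/16 = 22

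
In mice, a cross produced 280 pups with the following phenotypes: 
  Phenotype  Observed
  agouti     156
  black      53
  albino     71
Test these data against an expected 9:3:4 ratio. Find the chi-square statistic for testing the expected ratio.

0.033

Expected counts for N = 280 under a 9:3:4 ratio (total parts = 16):
  agouti: 280 × 9/16 = 157.5
  black: 280 × 3/16 = 52.5
  albino: 280 × 4/16 = 70
χ² = Σ (O − E)² / E
  agouti: (156 − 157.5)² / 157.5 = 0.0143
  black: (53 − 52.5)² / 52.5 = 0.0048
  albino: (71 − 70)² / 70 = 0.0143
χ² = 0.0143 + 0.0048 + 0.0143 = 0.0334 ≈ 0.033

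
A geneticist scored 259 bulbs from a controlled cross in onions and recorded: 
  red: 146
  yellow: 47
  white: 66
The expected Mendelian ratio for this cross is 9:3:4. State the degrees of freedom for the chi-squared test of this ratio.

A goodness-of-fit test with 3 phenotype classes has df = 3 − 1 = 2.

2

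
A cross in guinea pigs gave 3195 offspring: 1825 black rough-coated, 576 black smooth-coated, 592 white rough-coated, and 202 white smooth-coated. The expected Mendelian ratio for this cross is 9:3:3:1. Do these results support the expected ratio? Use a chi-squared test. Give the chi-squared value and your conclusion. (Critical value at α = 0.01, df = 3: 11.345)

1.428; consistent

Expected counts for N = 3195 under a 9:3:3:1 ratio (total parts = 16):
  black rough-coated: 3195 × 9/16 = 1797.1875
  black smooth-coated: 3195 × 3/16 = 599.0625
  white rough-coated: 3195 × 3/16 = 599.0625
  white smooth-coated: 3195 × 1/16 = 199.6875
χ² = Σ (O − E)² / E
  black rough-coated: (1825 − 1797.1875)² / 1797.1875 = 0.4304
  black smooth-coated: (576 − 599.0625)² / 599.0625 = 0.8879
  white rough-coated: (592 − 599.0625)² / 599.0625 = 0.0833
  white smooth-coated: (202 − 199.6875)² / 199.6875 = 0.0268
χ² = 0.4304 + 0.8879 + 0.0833 + 0.0268 = 1.4284 ≈ 1.428
Degrees of freedom = 4 − 1 = 3; critical value at α = 0.01 is 11.345.
Since 1.428 < 11.345, we fail to reject the null hypothesis — the data are consistent with the 9:3:3:1 ratio.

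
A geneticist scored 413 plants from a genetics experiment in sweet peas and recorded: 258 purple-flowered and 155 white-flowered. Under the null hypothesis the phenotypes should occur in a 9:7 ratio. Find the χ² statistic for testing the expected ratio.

Expected counts for N = 413 under a 9:7 ratio (total parts = 16):
  purple-flowered: 413 × 9/16 = 232.3125
  white-flowered: 413 × 7/16 = 180.6875
χ² = Σ (O − E)² / E
  purple-flowered: (258 − 232.3125)² / 232.3125 = 2.8403
  white-flowered: (155 − 180.6875)² / 180.6875 = 3.6519
χ² = 2.8403 + 3.6519 = 6.4922 ≈ 6.492

6.492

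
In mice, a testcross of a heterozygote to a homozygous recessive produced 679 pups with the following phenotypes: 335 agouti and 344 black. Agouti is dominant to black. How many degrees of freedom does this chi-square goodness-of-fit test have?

A testcross of a heterozygote (Aa × aa) gives a 1:1 phenotypic ratio.
A goodness-of-fit test with 2 phenotype classes has df = 2 − 1 = 1.

1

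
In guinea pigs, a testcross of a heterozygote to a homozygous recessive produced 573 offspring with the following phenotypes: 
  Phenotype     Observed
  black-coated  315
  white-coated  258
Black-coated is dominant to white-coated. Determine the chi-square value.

5.670

A testcross of a heterozygote (Aa × aa) gives a 1:1 phenotypic ratio.
The 1:1 ratio has 2 parts, so with N = 573 the expected counts are:
  black-coated: 573 × 1/2 = 286.5
  white-coated: 573 × 1/2 = 286.5
χ² = Σ (O − E)² / E
  black-coated: (315 − 286.5)² / 286.5 = 2.8351
  white-coated: (258 − 286.5)² / 286.5 = 2.8351
χ² = 2.8351 + 2.8351 = 5.6702 ≈ 5.670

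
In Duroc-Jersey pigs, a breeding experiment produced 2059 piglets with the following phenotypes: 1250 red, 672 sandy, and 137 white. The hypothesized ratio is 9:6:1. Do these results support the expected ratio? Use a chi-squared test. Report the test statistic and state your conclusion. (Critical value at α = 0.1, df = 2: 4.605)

20.799; not consistent

Expected counts for N = 2059 under a 9:6:1 ratio (total parts = 16):
  red: 2059 × 9/16 = 1158.1875
  sandy: 2059 × 6/16 = 772.125
  white: 2059 × 1/16 = 128.6875
χ² = Σ (O − E)² / E
  red: (1250 − 1158.1875)² / 1158.1875 = 7.2782
  sandy: (672 − 772.125)² / 772.125 = 12.9837
  white: (137 − 128.6875)² / 128.6875 = 0.5369
χ² = 7.2782 + 12.9837 + 0.5369 = 20.7988 ≈ 20.799
Degrees of freedom = 3 − 1 = 2; critical value at α = 0.1 is 4.605.
Since 20.799 > 4.605, we reject the null hypothesis — the data do not fit the 9:6:1 ratio.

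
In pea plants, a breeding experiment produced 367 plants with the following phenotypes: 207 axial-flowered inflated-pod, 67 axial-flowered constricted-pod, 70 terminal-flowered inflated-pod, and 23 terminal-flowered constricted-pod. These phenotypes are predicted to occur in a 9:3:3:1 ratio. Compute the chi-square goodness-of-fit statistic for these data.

The 9:3:3:1 ratio has 16 parts, so with N = 367 the expected counts are:
  axial-flowered inflated-pod: 367 × 9/16 = 206.4375
  axial-flowered constricted-pod: 367 × 3/16 = 68.8125
  terminal-flowered inflated-pod: 367 × 3/16 = 68.8125
  terminal-flowered constricted-pod: 367 × 1/16 = 22.9375
χ² = Σ (O − E)² / E
  axial-flowered inflated-pod: (207 − 206.4375)² / 206.4375 = 0.0015
  axial-flowered constricted-pod: (67 − 68.8125)² / 68.8125 = 0.0477
  terminal-flowered inflated-pod: (70 − 68.8125)² / 68.8125 = 0.0205
  terminal-flowered constricted-pod: (23 − 22.9375)² / 22.9375 = 0.0002
χ² = 0.0015 + 0.0477 + 0.0205 + 0.0002 = 0.0699 ≈ 0.070

0.070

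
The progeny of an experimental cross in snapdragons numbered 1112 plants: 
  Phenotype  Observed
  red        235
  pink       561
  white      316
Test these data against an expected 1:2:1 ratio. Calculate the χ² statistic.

11.890

Under the 1:2:1 hypothesis (Σ ratio = 4, N = 1112):
  red: 1112 × 1/4 = 278
  pink: 1112 × 2/4 = 556
  white: 1112 × 1/4 = 278
χ² = Σ (O − E)² / E
  red: (235 − 278)² / 278 = 6.6511
  pink: (561 − 556)² / 556 = 0.0450
  white: (316 − 278)² / 278 = 5.1942
χ² = 6.6511 + 0.0450 + 5.1942 = 11.8903 ≈ 11.890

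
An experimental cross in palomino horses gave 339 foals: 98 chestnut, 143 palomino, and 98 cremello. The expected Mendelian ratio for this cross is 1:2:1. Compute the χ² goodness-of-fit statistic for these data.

8.286

Expected counts for N = 339 under a 1:2:1 ratio (total parts = 4):
  chestnut: 339 × 1/4 = 84.75
  palomino: 339 × 2/4 = 169.5
  cremello: 339 × 1/4 = 84.75
χ² = Σ (O − E)² / E
  chestnut: (98 − 84.75)² / 84.75 = 2.0715
  palomino: (143 − 169.5)² / 169.5 = 4.1431
  cremello: (98 − 84.75)² / 84.75 = 2.0715
χ² = 2.0715 + 4.1431 + 2.0715 = 8.2861 ≈ 8.286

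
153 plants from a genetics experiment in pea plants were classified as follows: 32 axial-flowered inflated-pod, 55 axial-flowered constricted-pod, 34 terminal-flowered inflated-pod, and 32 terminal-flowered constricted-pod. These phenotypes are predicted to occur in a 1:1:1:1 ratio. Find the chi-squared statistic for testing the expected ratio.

Expected counts for N = 153 under a 1:1:1:1 ratio (total parts = 4):
  axial-flowered inflated-pod: 153 × 1/4 = 38.25
  axial-flowered constricted-pod: 153 × 1/4 = 38.25
  terminal-flowered inflated-pod: 153 × 1/4 = 38.25
  terminal-flowered constricted-pod: 153 × 1/4 = 38.25
χ² = Σ (O − E)² / E
  axial-flowered inflated-pod: (32 − 38.25)² / 38.25 = 1.0212
  axial-flowered constricted-pod: (55 − 38.25)² / 38.25 = 7.3350
  terminal-flowered inflated-pod: (34 − 38.25)² / 38.25 = 0.4722
  terminal-flowered constricted-pod: (32 − 38.25)² / 38.25 = 1.0212
χ² = 1.0212 + 7.3350 + 0.4722 + 1.0212 = 9.8496 ≈ 9.850

9.850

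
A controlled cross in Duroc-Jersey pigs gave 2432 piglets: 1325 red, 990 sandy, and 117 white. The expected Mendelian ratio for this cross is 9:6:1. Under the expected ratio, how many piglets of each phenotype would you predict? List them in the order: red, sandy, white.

1368, 912, 152

Under the 9:6:1 hypothesis (Σ ratio = 16, N = 2432):
  red: 2432 × 9/16 = 1368
  sandy: 2432 × 6/16 = 912
  white: 2432 × 1/16 = 152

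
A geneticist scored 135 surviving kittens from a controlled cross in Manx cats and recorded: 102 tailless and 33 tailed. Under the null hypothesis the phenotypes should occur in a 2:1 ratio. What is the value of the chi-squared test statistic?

Total ratio parts = 3. Expected numbers out of 135:
  tailless: 135 × 2/3 = 90
  tailed: 135 × 1/3 = 45
χ² = Σ (O − E)² / E
  tailless: (102 − 90)² / 90 = 1.6000
  tailed: (33 − 45)² / 45 = 3.2000
χ² = 1.6000 + 3.2000 = 4.800

4.800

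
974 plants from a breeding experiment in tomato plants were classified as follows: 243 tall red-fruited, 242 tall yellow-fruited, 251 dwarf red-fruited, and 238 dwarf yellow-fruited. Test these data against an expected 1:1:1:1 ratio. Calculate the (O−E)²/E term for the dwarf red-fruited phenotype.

0.231

Expected counts for N = 974 under a 1:1:1:1 ratio (total parts = 4):
  tall red-fruited: 974 × 1/4 = 243.5
  tall yellow-fruited: 974 × 1/4 = 243.5
  dwarf red-fruited: 974 × 1/4 = 243.5
  dwarf yellow-fruited: 974 × 1/4 = 243.5
Contribution of dwarf red-fruited: (251 − 243.5)² / 243.5 = 0.2310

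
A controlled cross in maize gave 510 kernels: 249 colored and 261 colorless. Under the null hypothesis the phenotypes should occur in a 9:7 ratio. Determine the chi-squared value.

11.430

Expected counts for N = 510 under a 9:7 ratio (total parts = 16):
  colored: 510 × 9/16 = 286.875
  colorless: 510 × 7/16 = 223.125
χ² = Σ (O − E)² / E
  colored: (249 − 286.875)² / 286.875 = 5.0005
  colorless: (261 − 223.125)² / 223.125 = 6.4292
χ² = 5.0005 + 6.4292 = 11.4297 ≈ 11.430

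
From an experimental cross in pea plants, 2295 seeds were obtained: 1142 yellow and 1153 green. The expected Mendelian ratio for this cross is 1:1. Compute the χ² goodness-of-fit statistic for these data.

The 1:1 ratio has 2 parts, so with N = 2295 the expected counts are:
  yellow: 2295 × 1/2 = 1147.5
  green: 2295 × 1/2 = 1147.5
χ² = Σ (O − E)² / E
  yellow: (1142 − 1147.5)² / 1147.5 = 0.0264
  green: (1153 − 1147.5)² / 1147.5 = 0.0264
χ² = 0.0264 + 0.0264 = 0.0528 ≈ 0.053

0.053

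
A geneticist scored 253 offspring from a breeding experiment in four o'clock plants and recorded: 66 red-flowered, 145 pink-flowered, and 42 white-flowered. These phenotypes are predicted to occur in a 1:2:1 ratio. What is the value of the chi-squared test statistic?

9.964

Total ratio parts = 4. Expected numbers out of 253:
  red-flowered: 253 × 1/4 = 63.25
  pink-flowered: 253 × 2/4 = 126.5
  white-flowered: 253 × 1/4 = 63.25
χ² = Σ (O − E)² / E
  red-flowered: (66 − 63.25)² / 63.25 = 0.1196
  pink-flowered: (145 − 126.5)² / 126.5 = 2.7055
  white-flowered: (42 − 63.25)² / 63.25 = 7.1393
χ² = 0.1196 + 2.7055 + 7.1393 = 9.9644 ≈ 9.964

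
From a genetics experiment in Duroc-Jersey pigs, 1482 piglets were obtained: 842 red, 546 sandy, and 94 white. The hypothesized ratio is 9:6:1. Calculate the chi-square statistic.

Total ratio parts = 16. Expected numbers out of 1482:
  red: 1482 × 9/16 = 833.625
  sandy: 1482 × 6/16 = 555.75
  white: 1482 × 1/16 = 92.625
χ² = Σ (O − E)² / E
  red: (842 − 833.625)² / 833.625 = 0.0841
  sandy: (546 − 555.75)² / 555.75 = 0.1711
  white: (94 − 92.625)² / 92.625 = 0.0204
χ² = 0.0841 + 0.1711 + 0.0204 = 0.2756 ≈ 0.276

0.276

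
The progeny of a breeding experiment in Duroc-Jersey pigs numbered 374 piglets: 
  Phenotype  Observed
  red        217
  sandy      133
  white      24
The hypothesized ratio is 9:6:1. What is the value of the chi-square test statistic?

Under the 9:6:1 hypothesis (Σ ratio = 16, N = 374):
  red: 374 × 9/16 = 210.375
  sandy: 374 × 6/16 = 140.25
  white: 374 × 1/16 = 23.375
χ² = Σ (O − E)² / E
  red: (217 − 210.375)² / 210.375 = 0.2086
  sandy: (133 − 140.25)² / 140.25 = 0.3748
  white: (24 − 23.375)² / 23.375 = 0.0167
χ² = 0.2086 + 0.3748 + 0.0167 = 0.6001 ≈ 0.600

0.600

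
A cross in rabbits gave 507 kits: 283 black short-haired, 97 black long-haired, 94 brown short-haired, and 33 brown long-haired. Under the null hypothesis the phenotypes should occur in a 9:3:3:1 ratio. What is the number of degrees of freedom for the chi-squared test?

3

A goodness-of-fit test with 4 phenotype classes has df = 4 − 1 = 3.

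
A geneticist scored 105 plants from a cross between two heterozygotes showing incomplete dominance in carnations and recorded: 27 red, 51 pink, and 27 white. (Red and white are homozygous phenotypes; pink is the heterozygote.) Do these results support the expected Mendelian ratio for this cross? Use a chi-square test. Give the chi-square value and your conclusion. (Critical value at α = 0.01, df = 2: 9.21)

With incomplete dominance, a heterozygote × heterozygote cross gives a 1:2:1 phenotypic ratio.
Total ratio parts = 4. Expected numbers out of 105:
  red: 105 × 1/4 = 26.25
  pink: 105 × 2/4 = 52.5
  white: 105 × 1/4 = 26.25
χ² = Σ (O − E)² / E
  red: (27 − 26.25)² / 26.25 = 0.0214
  pink: (51 − 52.5)² / 52.5 = 0.0429
  white: (27 − 26.25)² / 26.25 = 0.0214
χ² = 0.0214 + 0.0429 + 0.0214 = 0.0857 ≈ 0.086
Degrees of freedom = 3 − 1 = 2; critical value at α = 0.01 is 9.21.
Since 0.086 < 9.21, we fail to reject the null hypothesis — the data are consistent with the 1:2:1 ratio.

0.086; consistent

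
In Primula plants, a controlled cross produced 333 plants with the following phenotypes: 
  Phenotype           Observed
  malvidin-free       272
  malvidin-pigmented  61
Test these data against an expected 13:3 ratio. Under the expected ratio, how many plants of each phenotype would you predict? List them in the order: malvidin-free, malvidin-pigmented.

270.5625, 62.4375

Expected counts for N = 333 under a 13:3 ratio (total parts = 16):
  malvidin-free: 333 × 13/16 = 270.5625
  malvidin-pigmented: 333 × 3/16 = 62.4375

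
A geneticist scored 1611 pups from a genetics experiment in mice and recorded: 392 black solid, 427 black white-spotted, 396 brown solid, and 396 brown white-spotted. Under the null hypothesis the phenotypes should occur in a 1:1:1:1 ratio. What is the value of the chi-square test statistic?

Under the 1:1:1:1 hypothesis (Σ ratio = 4, N = 1611):
  black solid: 1611 × 1/4 = 402.75
  black white-spotted: 1611 × 1/4 = 402.75
  brown solid: 1611 × 1/4 = 402.75
  brown white-spotted: 1611 × 1/4 = 402.75
χ² = Σ (O − E)² / E
  black solid: (392 − 402.75)² / 402.75 = 0.2869
  black white-spotted: (427 − 402.75)² / 402.75 = 1.4601
  brown solid: (396 − 402.75)² / 402.75 = 0.1131
  brown white-spotted: (396 − 402.75)² / 402.75 = 0.1131
χ² = 0.2869 + 1.4601 + 0.1131 + 0.1131 = 1.9732 ≈ 1.973

1.973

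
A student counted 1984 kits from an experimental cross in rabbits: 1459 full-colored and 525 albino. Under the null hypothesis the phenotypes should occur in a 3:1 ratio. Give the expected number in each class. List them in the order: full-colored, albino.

Expected counts for N = 1984 under a 3:1 ratio (total parts = 4):
  full-colored: 1984 × 3/4 = 1488
  albino: 1984 × 1/4 = 496

1488, 496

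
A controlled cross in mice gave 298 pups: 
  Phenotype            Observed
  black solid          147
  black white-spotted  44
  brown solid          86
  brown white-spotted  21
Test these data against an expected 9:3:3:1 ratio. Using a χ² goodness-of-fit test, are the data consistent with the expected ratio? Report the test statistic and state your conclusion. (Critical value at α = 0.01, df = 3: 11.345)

Under the 9:3:3:1 hypothesis (Σ ratio = 16, N = 298):
  black solid: 298 × 9/16 = 167.625
  black white-spotted: 298 × 3/16 = 55.875
  brown solid: 298 × 3/16 = 55.875
  brown white-spotted: 298 × 1/16 = 18.625
χ² = Σ (O − E)² / E
  black solid: (147 − 167.625)² / 167.625 = 2.5378
  black white-spotted: (44 − 55.875)² / 55.875 = 2.5238
  brown solid: (86 − 55.875)² / 55.875 = 16.2419
  brown white-spotted: (21 − 18.625)² / 18.625 = 0.3029
χ² = 2.5378 + 2.5238 + 16.2419 + 0.3029 = 21.6064 ≈ 21.606
Degrees of freedom = 4 − 1 = 3; critical value at α = 0.01 is 11.345.
Since 21.606 > 11.345, we reject the null hypothesis — the data do not fit the 9:3:3:1 ratio.

21.606; not consistent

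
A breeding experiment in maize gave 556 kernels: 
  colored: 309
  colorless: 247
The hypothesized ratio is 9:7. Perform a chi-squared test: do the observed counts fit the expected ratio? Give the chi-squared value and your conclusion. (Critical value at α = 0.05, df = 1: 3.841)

0.103; consistent

Total ratio parts = 16. Expected numbers out of 556:
  colored: 556 × 9/16 = 312.75
  colorless: 556 × 7/16 = 243.25
χ² = Σ (O − E)² / E
  colored: (309 − 312.75)² / 312.75 = 0.0450
  colorless: (247 − 243.25)² / 243.25 = 0.0578
χ² = 0.0450 + 0.0578 = 0.1028 ≈ 0.103
Degrees of freedom = 2 − 1 = 1; critical value at α = 0.05 is 3.841.
Since 0.103 < 3.841, we fail to reject the null hypothesis — the data are consistent with the 9:7 ratio.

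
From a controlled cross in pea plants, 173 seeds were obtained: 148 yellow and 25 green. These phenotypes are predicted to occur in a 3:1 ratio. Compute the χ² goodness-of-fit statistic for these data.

Total ratio parts = 4. Expected numbers out of 173:
  yellow: 173 × 3/4 = 129.75
  green: 173 × 1/4 = 43.25
χ² = Σ (O − E)² / E
  yellow: (148 − 129.75)² / 129.75 = 2.5670
  green: (25 − 43.25)² / 43.25 = 7.7009
χ² = 2.5670 + 7.7009 = 10.2679 ≈ 10.268

10.268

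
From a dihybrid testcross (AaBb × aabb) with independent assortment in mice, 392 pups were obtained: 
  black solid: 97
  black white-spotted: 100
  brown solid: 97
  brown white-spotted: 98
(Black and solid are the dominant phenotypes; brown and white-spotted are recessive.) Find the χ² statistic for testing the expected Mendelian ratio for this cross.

0.061

A dihybrid testcross with independent assortment gives a 1:1:1:1 ratio.
The 1:1:1:1 ratio has 4 parts, so with N = 392 the expected counts are:
  black solid: 392 × 1/4 = 98
  black white-spotted: 392 × 1/4 = 98
  brown solid: 392 × 1/4 = 98
  brown white-spotted: 392 × 1/4 = 98
χ² = Σ (O − E)² / E
  black solid: (97 − 98)² / 98 = 0.0102
  black white-spotted: (100 − 98)² / 98 = 0.0408
  brown solid: (97 − 98)² / 98 = 0.0102
  brown white-spotted: (98 − 98)² / 98 = 0.0000
χ² = 0.0102 + 0.0408 + 0.0102 + 0.0000 = 0.0612 ≈ 0.061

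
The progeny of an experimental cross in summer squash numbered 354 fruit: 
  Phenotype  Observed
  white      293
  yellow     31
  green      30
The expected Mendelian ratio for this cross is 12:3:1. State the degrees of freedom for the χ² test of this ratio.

2

A goodness-of-fit test with 3 phenotype classes has df = 3 − 1 = 2.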